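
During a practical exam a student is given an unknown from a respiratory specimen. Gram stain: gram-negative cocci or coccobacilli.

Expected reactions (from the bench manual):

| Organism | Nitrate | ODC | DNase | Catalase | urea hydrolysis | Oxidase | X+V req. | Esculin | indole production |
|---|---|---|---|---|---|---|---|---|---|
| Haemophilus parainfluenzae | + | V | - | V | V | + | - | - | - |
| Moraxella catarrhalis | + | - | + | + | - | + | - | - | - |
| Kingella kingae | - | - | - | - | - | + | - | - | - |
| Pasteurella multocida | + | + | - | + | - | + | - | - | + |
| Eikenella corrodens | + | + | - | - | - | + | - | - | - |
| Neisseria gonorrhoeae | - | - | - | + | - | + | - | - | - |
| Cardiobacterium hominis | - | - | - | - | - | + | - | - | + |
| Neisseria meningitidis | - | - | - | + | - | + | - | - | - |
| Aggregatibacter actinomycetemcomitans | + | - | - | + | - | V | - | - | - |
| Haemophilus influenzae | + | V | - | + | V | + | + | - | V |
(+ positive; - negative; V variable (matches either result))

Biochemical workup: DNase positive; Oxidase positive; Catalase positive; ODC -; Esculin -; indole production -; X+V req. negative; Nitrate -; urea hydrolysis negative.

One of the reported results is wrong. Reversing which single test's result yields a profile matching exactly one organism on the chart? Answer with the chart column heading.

Nitrate

As reported, no row in the chart matches all 9 reactions.
Reversing Oxidase → still no organism matches.
Reversing urea hydrolysis → still no organism matches.
Reversing Nitrate (to +) → unique match: Moraxella catarrhalis.
Reversing indole production → still no organism matches.
Reversing Catalase → still no organism matches.
Reversing Esculin → still no organism matches.
Reversing DNase → 2 organisms match (not unique).
Reversing X+V req. → still no organism matches.
Reversing ODC → still no organism matches.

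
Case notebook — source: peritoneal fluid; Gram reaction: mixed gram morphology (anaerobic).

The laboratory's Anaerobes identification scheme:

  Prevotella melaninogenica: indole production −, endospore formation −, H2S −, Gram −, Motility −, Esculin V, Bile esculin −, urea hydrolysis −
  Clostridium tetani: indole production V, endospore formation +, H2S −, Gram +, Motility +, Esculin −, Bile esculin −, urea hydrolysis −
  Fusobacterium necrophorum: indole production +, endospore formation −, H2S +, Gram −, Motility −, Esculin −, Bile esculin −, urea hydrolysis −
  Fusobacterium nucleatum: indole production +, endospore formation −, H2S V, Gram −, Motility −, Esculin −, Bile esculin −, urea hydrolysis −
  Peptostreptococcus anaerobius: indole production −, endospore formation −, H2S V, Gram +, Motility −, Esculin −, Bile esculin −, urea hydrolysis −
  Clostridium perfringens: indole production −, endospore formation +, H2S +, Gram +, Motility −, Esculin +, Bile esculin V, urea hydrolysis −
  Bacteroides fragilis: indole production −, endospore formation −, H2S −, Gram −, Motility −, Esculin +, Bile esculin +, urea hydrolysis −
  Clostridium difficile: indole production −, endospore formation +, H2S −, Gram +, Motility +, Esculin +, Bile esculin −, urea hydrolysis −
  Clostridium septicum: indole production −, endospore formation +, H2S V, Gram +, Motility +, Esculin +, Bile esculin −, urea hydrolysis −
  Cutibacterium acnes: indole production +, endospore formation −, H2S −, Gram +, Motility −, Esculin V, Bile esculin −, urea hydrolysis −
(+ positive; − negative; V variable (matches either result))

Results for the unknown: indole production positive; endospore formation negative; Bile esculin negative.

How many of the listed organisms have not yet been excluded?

Bile esculin −: excludes Bacteroides fragilis — 9 left.
indole production +: excludes 5 organisms — 4 left.
endospore formation −: excludes Clostridium tetani — 3 left.
Still consistent: Cutibacterium acnes, Fusobacterium necrophorum, Fusobacterium nucleatum.

3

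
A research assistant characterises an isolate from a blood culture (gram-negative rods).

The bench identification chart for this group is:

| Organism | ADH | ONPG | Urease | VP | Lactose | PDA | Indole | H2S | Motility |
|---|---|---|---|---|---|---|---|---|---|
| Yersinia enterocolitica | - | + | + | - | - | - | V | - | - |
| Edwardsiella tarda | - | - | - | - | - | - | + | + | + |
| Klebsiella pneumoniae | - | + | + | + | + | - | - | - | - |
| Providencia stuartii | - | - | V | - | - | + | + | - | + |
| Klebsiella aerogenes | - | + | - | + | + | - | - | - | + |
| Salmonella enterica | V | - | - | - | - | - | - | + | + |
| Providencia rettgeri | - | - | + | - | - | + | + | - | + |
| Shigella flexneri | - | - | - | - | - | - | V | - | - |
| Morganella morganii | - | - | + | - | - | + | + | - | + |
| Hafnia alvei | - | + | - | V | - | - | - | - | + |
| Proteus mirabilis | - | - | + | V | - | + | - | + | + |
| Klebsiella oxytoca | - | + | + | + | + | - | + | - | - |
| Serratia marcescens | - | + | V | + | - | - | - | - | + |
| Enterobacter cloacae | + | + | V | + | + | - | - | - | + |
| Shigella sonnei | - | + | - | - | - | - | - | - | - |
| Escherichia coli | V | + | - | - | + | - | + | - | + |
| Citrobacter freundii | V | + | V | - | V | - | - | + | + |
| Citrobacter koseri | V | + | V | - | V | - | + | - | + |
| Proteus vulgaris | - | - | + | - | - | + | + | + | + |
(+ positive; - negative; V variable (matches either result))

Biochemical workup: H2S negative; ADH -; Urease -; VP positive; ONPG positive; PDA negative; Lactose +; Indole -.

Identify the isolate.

ONPG +: excludes 8 organisms — 11 left.
PDA -: all 11 remaining candidates are consistent.
Urease -: excludes Yersinia enterocolitica, Klebsiella pneumoniae, Klebsiella oxytoca — 8 left.
Indole -: excludes Escherichia coli, Citrobacter koseri — 6 left.
Lactose +: excludes Hafnia alvei, Serratia marcescens, Shigella sonnei — 3 left.
VP +: excludes Citrobacter freundii — 2 left.
H2S -: all 2 remaining candidates are consistent.
ADH -: excludes Enterobacter cloacae — 1 left.

Klebsiella aerogenes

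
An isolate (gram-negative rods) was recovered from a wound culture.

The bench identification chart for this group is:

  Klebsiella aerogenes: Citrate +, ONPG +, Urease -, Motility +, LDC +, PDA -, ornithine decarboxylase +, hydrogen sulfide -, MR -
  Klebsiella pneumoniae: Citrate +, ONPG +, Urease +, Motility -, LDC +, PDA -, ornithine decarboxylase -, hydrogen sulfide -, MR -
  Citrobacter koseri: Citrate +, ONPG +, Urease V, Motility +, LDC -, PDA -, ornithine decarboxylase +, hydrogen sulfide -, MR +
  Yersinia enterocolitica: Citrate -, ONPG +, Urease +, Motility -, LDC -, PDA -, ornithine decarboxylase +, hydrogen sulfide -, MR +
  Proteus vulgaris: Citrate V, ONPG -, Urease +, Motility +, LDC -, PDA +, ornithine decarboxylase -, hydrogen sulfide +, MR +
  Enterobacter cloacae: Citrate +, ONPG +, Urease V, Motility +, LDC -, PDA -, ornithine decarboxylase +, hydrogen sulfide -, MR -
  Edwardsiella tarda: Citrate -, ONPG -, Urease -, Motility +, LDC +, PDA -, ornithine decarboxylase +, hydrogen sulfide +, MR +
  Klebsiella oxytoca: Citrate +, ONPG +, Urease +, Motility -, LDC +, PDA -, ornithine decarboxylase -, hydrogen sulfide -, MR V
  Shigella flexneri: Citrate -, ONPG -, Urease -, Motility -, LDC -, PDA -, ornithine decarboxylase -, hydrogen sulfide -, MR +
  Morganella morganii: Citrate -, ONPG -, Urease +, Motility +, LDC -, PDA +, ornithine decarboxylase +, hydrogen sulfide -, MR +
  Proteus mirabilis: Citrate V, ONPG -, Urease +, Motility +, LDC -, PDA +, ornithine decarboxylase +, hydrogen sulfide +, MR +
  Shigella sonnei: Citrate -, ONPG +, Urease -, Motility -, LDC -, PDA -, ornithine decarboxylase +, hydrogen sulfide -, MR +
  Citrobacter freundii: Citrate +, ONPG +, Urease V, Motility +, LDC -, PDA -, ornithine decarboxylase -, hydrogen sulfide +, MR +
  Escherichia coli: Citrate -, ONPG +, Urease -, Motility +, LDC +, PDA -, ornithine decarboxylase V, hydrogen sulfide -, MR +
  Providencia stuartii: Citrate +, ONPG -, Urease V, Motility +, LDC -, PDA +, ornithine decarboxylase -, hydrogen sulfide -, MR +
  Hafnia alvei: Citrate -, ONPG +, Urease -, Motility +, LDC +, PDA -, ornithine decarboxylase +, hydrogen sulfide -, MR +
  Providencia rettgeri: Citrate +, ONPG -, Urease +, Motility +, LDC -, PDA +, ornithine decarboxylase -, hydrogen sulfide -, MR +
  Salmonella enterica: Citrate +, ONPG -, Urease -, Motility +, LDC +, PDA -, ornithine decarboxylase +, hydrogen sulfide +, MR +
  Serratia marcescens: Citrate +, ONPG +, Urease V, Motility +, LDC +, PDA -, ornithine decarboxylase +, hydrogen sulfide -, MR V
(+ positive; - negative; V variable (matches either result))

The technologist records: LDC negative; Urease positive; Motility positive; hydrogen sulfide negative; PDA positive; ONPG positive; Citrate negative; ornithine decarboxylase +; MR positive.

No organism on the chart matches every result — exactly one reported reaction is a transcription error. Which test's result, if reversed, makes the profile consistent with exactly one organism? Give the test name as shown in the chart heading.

ONPG

As reported, no row in the chart matches all 9 reactions.
Reversing Urease → still no organism matches.
Reversing ONPG (to -) → unique match: Morganella morganii.
Reversing LDC → still no organism matches.
Reversing hydrogen sulfide → still no organism matches.
Reversing PDA → still no organism matches.
Reversing ornithine decarboxylase → still no organism matches.
Reversing MR → still no organism matches.
Reversing Citrate → still no organism matches.
Reversing Motility → still no organism matches.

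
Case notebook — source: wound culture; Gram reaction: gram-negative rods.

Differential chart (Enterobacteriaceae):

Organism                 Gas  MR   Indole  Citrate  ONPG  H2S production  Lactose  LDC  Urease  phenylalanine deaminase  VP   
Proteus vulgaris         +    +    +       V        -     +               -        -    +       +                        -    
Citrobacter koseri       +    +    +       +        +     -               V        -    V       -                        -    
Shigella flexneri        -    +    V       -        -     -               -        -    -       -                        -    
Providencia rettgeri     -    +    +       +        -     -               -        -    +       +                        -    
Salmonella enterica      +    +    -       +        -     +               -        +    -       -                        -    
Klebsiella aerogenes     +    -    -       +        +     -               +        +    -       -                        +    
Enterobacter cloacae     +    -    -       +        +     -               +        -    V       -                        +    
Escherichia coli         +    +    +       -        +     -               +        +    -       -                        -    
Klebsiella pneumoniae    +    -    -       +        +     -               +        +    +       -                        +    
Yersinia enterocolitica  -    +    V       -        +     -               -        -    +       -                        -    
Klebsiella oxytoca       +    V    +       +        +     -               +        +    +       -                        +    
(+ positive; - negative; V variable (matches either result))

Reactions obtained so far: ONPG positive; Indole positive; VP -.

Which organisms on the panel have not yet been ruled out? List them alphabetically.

Citrobacter koseri, Escherichia coli, Yersinia enterocolitica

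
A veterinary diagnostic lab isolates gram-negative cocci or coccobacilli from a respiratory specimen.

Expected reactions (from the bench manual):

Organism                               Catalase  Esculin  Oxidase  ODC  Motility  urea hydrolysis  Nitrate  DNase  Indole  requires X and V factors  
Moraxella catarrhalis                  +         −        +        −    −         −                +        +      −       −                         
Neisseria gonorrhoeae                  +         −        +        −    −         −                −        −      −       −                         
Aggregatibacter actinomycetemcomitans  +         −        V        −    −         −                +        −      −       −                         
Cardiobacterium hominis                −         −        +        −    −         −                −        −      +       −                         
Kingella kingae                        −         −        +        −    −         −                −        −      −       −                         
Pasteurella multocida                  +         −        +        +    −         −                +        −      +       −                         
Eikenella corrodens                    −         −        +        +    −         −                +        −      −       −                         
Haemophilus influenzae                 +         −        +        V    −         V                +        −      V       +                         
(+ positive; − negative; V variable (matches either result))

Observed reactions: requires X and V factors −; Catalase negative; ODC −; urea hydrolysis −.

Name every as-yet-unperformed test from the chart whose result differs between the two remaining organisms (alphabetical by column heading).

Indole

urea hydrolysis −: all 8 remaining candidates are consistent.
ODC −: excludes Pasteurella multocida, Eikenella corrodens — 6 left.
requires X and V factors −: excludes Haemophilus influenzae — 5 left.
Catalase −: excludes Moraxella catarrhalis, Neisseria gonorrhoeae, Aggregatibacter actinomycetemcomitans — 2 left.
Two candidates remain: Cardiobacterium hominis and Kingella kingae.
  Esculin: − vs − — same for both, does not separate.
  Oxidase: + vs + — same for both, does not separate.
  Motility: − vs − — same for both, does not separate.
  Nitrate: − vs − — same for both, does not separate.
  DNase: − vs − — same for both, does not separate.
  Indole: Cardiobacterium hominis +, Kingella kingae − — discriminates.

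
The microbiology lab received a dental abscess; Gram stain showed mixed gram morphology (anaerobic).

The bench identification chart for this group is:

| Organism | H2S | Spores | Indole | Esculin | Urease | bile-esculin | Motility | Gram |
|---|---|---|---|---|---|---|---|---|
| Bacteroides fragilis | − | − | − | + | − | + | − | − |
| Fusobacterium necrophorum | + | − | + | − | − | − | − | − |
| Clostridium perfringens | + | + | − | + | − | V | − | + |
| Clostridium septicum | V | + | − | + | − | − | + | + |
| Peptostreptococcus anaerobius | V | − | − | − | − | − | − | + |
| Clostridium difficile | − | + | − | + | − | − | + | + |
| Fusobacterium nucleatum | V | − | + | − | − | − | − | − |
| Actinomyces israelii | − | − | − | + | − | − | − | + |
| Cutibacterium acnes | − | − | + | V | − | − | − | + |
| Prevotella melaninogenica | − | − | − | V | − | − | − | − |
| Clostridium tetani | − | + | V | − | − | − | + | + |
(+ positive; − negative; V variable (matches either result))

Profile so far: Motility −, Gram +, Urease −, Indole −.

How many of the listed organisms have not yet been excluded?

Gram +: excludes Bacteroides fragilis, Fusobacterium necrophorum, Fusobacterium nucleatum, Prevotella melaninogenica — 7 left.
Urease −: all 7 remaining candidates are consistent.
Motility −: excludes Clostridium septicum, Clostridium difficile, Clostridium tetani — 4 left.
Indole −: excludes Cutibacterium acnes — 3 left.
Still consistent: Actinomyces israelii, Clostridium perfringens, Peptostreptococcus anaerobius.

3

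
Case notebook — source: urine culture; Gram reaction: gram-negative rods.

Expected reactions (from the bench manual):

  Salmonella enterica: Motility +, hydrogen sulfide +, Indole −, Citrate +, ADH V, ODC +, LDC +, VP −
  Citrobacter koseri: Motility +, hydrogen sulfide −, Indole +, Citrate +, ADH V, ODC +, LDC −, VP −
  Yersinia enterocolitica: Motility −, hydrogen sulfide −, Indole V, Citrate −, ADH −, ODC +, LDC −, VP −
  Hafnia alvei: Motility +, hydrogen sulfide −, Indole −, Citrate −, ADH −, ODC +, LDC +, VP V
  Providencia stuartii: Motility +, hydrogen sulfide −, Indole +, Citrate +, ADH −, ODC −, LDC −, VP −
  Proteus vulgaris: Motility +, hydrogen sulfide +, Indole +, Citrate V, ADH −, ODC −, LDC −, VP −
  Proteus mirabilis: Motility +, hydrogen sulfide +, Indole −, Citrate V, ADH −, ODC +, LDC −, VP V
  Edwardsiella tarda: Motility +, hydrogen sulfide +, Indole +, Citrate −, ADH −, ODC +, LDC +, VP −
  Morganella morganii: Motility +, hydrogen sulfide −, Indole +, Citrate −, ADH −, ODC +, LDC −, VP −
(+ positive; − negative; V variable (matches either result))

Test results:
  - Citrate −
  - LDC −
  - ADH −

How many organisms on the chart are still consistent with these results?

4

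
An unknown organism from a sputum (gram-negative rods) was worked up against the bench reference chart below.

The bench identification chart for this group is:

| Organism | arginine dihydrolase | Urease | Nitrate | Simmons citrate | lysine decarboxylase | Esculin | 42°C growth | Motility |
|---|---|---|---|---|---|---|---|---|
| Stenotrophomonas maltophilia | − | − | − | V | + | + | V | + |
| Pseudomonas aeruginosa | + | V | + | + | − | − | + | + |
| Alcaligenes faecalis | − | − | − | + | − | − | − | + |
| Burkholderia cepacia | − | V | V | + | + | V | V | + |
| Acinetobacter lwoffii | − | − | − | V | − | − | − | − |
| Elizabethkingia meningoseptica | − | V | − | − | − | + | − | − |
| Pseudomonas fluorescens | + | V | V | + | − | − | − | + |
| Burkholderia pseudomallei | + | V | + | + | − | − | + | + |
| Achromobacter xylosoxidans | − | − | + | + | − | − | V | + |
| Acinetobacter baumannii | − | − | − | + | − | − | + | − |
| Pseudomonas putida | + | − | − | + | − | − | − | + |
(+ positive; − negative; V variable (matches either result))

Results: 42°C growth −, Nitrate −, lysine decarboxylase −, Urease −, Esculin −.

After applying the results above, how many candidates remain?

Urease −: all 11 remaining candidates are consistent.
Nitrate −: excludes Pseudomonas aeruginosa, Burkholderia pseudomallei, Achromobacter xylosoxidans — 8 left.
lysine decarboxylase −: excludes Stenotrophomonas maltophilia, Burkholderia cepacia — 6 left.
42°C growth −: excludes Acinetobacter baumannii — 5 left.
Esculin −: excludes Elizabethkingia meningoseptica — 4 left.
Still consistent: Acinetobacter lwoffii, Alcaligenes faecalis, Pseudomonas fluorescens, Pseudomonas putida.

4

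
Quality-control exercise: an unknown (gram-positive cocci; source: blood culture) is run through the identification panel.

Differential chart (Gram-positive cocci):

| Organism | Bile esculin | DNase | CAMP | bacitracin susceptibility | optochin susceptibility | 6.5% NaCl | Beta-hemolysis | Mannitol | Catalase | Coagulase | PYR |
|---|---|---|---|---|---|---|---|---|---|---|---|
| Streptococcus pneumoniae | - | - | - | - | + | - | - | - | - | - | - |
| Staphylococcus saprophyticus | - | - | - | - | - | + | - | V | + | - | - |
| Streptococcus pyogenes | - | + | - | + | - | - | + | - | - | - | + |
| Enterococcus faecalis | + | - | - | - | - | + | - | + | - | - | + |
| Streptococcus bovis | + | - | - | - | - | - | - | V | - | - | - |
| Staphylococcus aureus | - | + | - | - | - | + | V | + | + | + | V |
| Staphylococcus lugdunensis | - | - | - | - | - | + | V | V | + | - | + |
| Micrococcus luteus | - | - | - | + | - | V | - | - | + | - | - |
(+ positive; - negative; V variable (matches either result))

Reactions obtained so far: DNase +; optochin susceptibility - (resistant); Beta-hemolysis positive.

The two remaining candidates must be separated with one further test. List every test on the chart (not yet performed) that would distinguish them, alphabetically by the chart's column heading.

6.5% NaCl, bacitracin susceptibility, Catalase, Coagulase, Mannitol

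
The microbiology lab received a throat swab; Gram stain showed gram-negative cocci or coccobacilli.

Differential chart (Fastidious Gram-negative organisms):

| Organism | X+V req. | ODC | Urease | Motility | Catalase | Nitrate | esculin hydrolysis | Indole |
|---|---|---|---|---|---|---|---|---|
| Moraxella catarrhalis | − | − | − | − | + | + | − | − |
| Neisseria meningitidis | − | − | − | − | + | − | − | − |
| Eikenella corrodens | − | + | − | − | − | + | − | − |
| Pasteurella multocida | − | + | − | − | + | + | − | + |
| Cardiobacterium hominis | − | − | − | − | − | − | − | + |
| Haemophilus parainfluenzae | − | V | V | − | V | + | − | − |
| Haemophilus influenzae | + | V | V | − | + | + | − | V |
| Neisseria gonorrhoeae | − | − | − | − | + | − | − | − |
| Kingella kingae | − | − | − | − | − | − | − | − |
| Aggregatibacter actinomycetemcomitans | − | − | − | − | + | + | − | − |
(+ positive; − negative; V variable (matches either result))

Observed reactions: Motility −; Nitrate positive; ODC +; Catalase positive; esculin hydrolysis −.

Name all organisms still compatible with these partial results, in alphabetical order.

Haemophilus influenzae, Haemophilus parainfluenzae, Pasteurella multocida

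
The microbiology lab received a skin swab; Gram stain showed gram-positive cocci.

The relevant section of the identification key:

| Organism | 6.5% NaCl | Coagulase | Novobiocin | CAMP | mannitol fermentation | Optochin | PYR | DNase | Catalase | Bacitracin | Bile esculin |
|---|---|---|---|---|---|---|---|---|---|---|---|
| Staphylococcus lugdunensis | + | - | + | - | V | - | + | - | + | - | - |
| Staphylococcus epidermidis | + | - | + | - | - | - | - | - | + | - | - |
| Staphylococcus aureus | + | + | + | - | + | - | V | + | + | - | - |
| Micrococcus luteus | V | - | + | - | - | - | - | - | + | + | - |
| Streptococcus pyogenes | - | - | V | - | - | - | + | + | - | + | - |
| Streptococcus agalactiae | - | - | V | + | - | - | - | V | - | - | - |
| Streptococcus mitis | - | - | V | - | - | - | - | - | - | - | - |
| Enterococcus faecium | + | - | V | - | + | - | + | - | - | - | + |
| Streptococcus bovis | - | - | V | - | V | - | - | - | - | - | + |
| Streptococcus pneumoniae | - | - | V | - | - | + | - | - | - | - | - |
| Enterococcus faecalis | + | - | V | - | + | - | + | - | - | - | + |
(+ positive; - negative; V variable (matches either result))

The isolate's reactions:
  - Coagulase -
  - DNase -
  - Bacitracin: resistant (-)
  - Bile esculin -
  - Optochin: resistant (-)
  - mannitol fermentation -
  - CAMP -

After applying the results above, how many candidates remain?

DNase -: excludes Staphylococcus aureus, Streptococcus pyogenes — 9 left.
Optochin -: excludes Streptococcus pneumoniae — 8 left.
CAMP -: excludes Streptococcus agalactiae — 7 left.
Coagulase -: all 7 remaining candidates are consistent.
Bacitracin -: excludes Micrococcus luteus — 6 left.
mannitol fermentation -: excludes Enterococcus faecium, Enterococcus faecalis — 4 left.
Bile esculin -: excludes Streptococcus bovis — 3 left.
Still consistent: Staphylococcus epidermidis, Staphylococcus lugdunensis, Streptococcus mitis.

3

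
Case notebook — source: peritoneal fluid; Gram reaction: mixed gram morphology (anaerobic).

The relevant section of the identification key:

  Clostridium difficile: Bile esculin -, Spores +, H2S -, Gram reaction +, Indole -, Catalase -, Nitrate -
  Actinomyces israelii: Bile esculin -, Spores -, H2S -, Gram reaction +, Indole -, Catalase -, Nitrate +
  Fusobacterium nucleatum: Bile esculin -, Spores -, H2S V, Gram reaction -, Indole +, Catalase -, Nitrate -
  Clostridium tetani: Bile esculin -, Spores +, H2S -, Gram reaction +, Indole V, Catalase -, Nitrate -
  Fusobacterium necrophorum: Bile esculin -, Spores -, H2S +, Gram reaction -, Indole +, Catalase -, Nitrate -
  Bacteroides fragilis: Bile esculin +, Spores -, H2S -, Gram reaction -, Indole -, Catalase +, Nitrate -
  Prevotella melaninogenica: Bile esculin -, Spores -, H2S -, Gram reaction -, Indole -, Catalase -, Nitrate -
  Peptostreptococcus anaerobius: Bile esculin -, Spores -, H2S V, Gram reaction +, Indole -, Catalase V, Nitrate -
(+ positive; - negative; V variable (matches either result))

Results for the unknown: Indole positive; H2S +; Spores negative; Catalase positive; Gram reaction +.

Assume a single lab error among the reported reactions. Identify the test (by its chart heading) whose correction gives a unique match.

As reported, no row in the chart matches all 5 reactions.
Reversing Catalase → still no organism matches.
Reversing H2S → still no organism matches.
Reversing Gram reaction → still no organism matches.
Reversing Spores → still no organism matches.
Reversing Indole (to -) → unique match: Peptostreptococcus anaerobius.

Indole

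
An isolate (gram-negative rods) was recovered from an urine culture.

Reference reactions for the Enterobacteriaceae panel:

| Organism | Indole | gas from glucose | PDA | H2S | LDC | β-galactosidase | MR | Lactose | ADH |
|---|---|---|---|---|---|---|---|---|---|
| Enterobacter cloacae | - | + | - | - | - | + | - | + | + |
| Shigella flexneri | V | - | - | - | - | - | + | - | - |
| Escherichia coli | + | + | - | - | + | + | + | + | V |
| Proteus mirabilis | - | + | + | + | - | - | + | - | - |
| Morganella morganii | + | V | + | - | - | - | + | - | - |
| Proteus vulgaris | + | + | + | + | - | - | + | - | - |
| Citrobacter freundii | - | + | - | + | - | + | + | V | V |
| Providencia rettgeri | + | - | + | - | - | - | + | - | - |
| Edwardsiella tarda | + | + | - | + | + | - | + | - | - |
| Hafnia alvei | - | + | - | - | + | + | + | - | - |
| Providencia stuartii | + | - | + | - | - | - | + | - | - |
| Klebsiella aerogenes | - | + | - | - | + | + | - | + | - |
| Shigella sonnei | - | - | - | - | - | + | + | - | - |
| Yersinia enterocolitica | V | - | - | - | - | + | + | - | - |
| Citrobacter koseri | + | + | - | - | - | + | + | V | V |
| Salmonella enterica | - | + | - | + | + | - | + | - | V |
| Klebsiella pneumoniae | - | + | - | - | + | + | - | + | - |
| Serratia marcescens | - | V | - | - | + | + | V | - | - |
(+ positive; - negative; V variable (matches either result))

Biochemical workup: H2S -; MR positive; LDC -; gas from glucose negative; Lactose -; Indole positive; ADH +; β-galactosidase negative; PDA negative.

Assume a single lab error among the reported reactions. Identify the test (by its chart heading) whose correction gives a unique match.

As reported, no row in the chart matches all 9 reactions.
Reversing β-galactosidase → still no organism matches.
Reversing gas from glucose → still no organism matches.
Reversing MR → still no organism matches.
Reversing Indole → still no organism matches.
Reversing H2S → still no organism matches.
Reversing LDC → still no organism matches.
Reversing Lactose → still no organism matches.
Reversing PDA → still no organism matches.
Reversing ADH (to -) → unique match: Shigella flexneri.

ADH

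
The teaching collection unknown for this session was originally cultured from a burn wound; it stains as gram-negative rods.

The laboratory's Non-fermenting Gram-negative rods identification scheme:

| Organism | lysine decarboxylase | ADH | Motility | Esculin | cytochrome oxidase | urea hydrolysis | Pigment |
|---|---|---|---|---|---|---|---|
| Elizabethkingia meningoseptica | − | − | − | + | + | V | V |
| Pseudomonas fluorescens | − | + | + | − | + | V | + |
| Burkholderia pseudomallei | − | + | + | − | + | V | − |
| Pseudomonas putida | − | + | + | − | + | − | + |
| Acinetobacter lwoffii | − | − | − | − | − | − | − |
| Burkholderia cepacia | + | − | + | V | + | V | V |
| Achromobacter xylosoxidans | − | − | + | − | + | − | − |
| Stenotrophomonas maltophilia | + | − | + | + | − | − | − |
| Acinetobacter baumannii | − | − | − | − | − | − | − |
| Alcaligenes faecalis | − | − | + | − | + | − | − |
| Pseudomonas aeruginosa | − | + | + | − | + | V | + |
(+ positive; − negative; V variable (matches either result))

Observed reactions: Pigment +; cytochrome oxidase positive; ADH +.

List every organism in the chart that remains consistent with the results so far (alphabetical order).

Pseudomonas aeruginosa, Pseudomonas fluorescens, Pseudomonas putida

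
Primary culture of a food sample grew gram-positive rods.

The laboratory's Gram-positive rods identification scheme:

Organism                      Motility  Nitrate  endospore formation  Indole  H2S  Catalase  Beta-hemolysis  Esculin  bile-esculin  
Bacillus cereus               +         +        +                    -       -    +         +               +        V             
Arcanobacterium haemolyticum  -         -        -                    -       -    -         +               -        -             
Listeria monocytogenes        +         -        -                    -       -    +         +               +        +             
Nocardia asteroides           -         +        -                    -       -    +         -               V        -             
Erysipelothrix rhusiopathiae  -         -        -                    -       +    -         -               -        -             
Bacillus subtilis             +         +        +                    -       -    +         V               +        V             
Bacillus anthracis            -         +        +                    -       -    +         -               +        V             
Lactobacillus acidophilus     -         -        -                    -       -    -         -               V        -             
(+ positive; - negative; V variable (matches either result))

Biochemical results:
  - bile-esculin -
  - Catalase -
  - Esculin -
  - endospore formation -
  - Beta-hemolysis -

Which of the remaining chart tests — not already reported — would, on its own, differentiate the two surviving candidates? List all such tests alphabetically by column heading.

endospore formation -: excludes Bacillus cereus, Bacillus subtilis, Bacillus anthracis — 5 left.
bile-esculin -: excludes Listeria monocytogenes — 4 left.
Beta-hemolysis -: excludes Arcanobacterium haemolyticum — 3 left.
Esculin -: all 3 remaining candidates are consistent.
Catalase -: excludes Nocardia asteroides — 2 left.
Two candidates remain: Erysipelothrix rhusiopathiae and Lactobacillus acidophilus.
  Motility: - vs - — same for both, does not separate.
  Nitrate: - vs - — same for both, does not separate.
  Indole: - vs - — same for both, does not separate.
  H2S: Erysipelothrix rhusiopathiae +, Lactobacillus acidophilus - — discriminates.

H2S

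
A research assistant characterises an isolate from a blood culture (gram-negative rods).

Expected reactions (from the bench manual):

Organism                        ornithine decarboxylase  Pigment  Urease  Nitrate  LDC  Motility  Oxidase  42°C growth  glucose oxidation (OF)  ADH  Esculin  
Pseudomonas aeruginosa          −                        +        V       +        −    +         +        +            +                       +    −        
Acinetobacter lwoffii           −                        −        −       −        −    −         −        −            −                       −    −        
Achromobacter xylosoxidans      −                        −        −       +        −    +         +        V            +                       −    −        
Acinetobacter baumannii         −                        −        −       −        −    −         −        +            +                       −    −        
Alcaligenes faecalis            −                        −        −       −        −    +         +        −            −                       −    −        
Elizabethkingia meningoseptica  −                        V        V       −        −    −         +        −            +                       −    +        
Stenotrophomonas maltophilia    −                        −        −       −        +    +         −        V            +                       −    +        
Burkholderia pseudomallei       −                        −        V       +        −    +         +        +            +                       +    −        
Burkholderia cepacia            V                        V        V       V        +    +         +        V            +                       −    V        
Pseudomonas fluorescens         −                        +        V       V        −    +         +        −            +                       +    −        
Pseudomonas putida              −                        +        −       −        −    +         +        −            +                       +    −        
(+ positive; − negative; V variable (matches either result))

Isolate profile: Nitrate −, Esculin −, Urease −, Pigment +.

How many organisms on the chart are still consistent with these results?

3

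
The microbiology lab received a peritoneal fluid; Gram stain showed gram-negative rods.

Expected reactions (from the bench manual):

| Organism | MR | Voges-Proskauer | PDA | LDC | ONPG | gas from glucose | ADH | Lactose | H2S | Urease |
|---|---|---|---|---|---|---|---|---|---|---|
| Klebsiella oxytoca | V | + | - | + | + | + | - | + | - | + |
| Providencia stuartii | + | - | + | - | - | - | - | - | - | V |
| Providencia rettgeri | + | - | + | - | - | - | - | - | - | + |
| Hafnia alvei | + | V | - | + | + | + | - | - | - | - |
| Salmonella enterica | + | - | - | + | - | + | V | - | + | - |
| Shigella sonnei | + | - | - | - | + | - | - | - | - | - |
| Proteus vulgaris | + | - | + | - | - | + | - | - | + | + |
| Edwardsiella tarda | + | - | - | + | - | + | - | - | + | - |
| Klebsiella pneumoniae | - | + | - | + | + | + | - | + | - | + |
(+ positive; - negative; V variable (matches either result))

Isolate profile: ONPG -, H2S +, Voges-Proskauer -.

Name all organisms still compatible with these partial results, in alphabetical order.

Edwardsiella tarda, Proteus vulgaris, Salmonella enterica

H2S +: excludes 6 organisms — 3 left.
ONPG -: all 3 remaining candidates are consistent.
Voges-Proskauer -: all 3 remaining candidates are consistent.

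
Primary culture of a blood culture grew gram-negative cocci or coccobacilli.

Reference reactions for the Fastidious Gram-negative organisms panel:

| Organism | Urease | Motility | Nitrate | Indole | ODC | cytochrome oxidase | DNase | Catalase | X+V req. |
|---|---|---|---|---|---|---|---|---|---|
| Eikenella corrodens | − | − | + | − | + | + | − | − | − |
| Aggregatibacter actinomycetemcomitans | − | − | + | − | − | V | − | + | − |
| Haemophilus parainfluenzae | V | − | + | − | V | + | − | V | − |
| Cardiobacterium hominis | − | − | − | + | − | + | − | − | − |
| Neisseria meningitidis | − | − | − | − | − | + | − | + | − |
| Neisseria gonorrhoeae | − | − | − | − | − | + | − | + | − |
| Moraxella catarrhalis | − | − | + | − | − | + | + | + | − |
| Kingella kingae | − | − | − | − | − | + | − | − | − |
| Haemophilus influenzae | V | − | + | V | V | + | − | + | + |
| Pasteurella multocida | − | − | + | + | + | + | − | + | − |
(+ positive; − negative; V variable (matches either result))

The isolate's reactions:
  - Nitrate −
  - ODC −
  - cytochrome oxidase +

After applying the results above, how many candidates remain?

4

cytochrome oxidase +: all 10 remaining candidates are consistent.
Nitrate −: excludes 6 organisms — 4 left.
ODC −: all 4 remaining candidates are consistent.
Still consistent: Cardiobacterium hominis, Kingella kingae, Neisseria gonorrhoeae, Neisseria meningitidis.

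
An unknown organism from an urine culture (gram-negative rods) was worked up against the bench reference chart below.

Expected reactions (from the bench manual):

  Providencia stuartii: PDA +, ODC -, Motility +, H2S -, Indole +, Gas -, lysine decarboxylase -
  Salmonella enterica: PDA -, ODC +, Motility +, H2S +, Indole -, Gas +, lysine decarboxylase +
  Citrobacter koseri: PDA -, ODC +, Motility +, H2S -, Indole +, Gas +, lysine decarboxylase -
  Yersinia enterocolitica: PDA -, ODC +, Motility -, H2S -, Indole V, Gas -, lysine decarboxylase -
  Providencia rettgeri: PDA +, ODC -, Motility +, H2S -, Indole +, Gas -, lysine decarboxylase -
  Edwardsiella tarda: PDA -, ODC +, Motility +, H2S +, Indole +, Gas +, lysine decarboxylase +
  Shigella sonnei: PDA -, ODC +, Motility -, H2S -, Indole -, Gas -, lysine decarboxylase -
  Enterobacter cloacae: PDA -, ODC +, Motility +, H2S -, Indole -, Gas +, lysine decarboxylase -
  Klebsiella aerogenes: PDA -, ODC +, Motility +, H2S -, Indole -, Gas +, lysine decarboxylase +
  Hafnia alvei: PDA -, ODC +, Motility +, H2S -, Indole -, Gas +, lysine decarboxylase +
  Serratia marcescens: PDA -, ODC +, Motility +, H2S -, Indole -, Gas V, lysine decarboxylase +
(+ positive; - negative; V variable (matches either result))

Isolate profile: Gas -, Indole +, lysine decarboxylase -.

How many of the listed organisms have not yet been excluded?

3

Indole +: excludes 6 organisms — 5 left.
Gas -: excludes Citrobacter koseri, Edwardsiella tarda — 3 left.
lysine decarboxylase -: all 3 remaining candidates are consistent.
Still consistent: Providencia rettgeri, Providencia stuartii, Yersinia enterocolitica.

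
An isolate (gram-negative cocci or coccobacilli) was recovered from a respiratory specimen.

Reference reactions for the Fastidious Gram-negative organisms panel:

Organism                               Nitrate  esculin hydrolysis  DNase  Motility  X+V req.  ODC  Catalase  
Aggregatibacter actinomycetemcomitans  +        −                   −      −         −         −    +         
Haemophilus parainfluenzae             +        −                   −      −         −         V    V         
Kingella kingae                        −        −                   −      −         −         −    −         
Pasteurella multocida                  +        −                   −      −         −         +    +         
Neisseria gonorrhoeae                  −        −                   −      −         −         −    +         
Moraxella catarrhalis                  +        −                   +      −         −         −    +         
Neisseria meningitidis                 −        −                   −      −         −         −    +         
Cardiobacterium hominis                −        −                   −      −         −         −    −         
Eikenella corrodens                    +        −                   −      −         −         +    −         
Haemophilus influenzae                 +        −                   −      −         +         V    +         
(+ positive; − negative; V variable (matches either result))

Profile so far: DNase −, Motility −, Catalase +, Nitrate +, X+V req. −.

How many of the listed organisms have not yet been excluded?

3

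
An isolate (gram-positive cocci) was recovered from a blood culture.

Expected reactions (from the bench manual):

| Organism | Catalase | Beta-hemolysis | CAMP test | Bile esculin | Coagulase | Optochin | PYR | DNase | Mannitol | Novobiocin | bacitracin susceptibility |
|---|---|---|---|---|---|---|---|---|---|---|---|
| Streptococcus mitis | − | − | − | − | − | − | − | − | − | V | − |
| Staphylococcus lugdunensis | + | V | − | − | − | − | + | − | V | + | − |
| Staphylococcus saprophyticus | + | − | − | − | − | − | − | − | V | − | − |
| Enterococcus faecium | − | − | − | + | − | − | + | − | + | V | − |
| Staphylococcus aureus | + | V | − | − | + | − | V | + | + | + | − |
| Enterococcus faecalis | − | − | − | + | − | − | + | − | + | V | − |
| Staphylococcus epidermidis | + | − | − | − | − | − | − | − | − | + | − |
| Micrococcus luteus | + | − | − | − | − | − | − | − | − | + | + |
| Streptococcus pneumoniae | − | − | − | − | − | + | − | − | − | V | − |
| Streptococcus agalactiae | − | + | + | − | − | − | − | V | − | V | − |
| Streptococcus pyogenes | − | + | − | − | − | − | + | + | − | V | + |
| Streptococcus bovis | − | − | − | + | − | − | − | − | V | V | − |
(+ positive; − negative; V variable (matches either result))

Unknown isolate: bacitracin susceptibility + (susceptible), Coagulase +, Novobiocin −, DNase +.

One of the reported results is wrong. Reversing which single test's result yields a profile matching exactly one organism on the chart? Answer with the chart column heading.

As reported, no row in the chart matches all 4 reactions.
Reversing bacitracin susceptibility → still no organism matches.
Reversing Novobiocin → still no organism matches.
Reversing DNase → still no organism matches.
Reversing Coagulase (to −) → unique match: Streptococcus pyogenes.

Coagulase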